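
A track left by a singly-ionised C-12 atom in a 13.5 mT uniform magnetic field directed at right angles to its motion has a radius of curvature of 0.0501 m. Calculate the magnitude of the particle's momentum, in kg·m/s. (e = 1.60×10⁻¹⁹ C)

Since qvB = mv²/r, the momentum p = mv = qBr.
p = (1×1.60×10^-19)(0.0135)(0.0501) = 1.08×10^-22 kg·m/s.

p ≈ 1.08×10^-22 kg·m/s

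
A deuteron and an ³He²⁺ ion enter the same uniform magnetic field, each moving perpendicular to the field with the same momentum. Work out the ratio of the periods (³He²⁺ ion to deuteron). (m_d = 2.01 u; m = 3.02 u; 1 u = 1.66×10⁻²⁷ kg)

T = 2πm/(qB) is independent of speed, so T₂/T₁ = (m₂/q₂)/(m₁/q₁).
T_{³He²⁺ ion}/T_{deuteron} = (5.01×10^-27/2e) / (3.34×10^-27/1e) = 0.751.

ratio ≈ 0.751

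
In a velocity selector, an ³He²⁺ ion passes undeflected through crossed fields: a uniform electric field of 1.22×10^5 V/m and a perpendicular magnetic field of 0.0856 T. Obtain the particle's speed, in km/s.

For zero net force, qE = qvB, so v = E/B.
v = (1.22×10^5) / (0.0856) = 1.43×10^6 m/s.

v ≈ 1430 km/s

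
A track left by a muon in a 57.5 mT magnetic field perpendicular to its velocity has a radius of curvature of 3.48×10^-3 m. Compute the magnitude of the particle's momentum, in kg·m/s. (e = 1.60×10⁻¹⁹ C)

p ≈ 3.20×10^-23 kg·m/s

Since qvB = mv²/r, the momentum p = mv = qBr.
p = (1×1.60×10^-19)(0.0575)(3.48×10^-3) = 3.20×10^-23 kg·m/s.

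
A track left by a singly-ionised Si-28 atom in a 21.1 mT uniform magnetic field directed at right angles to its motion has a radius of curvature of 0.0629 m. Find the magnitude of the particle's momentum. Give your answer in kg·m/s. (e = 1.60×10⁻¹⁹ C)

p ≈ 2.12×10^-22 kg·m/s

Since qvB = mv²/r, the momentum p = mv = qBr.
p = (1×1.60×10^-19)(0.0211)(0.0629) = 2.12×10^-22 kg·m/s.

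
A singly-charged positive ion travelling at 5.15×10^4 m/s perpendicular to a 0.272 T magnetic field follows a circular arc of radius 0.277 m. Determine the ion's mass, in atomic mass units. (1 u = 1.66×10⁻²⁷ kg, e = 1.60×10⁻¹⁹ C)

m ≈ 141 u

qvB = mv²/r ⇒ m = qBr/v.
m = (1×1.60×10^-19)(0.272)(0.277) / (5.15×10^4) = 2.34×10^-25 kg = 141 u.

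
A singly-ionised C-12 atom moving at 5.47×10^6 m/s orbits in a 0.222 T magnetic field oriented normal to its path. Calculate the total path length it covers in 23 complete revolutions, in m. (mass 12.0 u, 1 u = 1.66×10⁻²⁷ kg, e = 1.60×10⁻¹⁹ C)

L ≈ 443 m

r = mv/(qB) = 3.07 m, so one revolution covers 2πr = 19.3 m.
In 23 revolutions: L = 23·2πr = 443 m.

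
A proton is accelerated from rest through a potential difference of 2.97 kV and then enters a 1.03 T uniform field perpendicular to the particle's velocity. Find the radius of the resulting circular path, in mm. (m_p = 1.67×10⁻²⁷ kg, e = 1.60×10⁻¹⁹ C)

r ≈ 7.64 mm

The kinetic energy gained is K = qV = (1×1.60×10^-19)(2970) = 4.75×10^-16 J.
v = √(2K/m) = 7.54×10^5 m/s.
r = mv/(qB) = (1.67×10^-27)(7.54×10^5) / [(1×1.60×10^-19)(1.03)] = 7.64×10^-3 m.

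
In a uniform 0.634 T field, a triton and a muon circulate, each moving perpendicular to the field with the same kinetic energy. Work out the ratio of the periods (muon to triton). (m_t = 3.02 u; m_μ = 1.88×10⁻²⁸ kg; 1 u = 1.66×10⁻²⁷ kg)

T = 2πm/(qB) is independent of speed, so T₂/T₁ = (m₂/q₂)/(m₁/q₁).
T_{muon}/T_{triton} = (1.88×10^-28/1e) / (5.01×10^-27/1e) = 0.0375.

ratio ≈ 0.0375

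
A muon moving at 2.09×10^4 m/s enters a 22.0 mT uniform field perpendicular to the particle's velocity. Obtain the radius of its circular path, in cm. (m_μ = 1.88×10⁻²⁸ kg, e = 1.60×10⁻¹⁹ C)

The magnetic force provides the centripetal force: qvB = mv²/r, so r = mv/(qB).
r = (1.88×10^-28 kg)(2.09×10^4 m/s) / [(1×1.60×10^-19 C)(0.0220 T)] = 1.12×10^-3 m.

r ≈ 0.112 cm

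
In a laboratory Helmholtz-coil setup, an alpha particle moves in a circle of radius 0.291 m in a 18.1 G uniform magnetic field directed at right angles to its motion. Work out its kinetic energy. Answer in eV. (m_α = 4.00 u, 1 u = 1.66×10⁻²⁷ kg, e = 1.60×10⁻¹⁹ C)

K ≈ 13.4 eV

v = qBr/m = (2×1.60×10^-19)(1.81×10^-3)(0.291) / (6.64×10^-27) = 2.54×10^4 m/s.
K = ½mv² = 0.5·(6.64×10^-27)·(2.54×10^4)² = 2.14×10^-18 J = 13.4 eV.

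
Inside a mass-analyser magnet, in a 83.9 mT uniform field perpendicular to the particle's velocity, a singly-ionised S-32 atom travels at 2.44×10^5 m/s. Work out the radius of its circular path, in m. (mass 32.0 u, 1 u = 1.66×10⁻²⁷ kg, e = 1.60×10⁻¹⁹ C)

r ≈ 0.966 m

The magnetic force provides the centripetal force: qvB = mv²/r, so r = mv/(qB).
r = (5.31×10^-26 kg)(2.44×10^5 m/s) / [(1×1.60×10^-19 C)(0.0839 T)] = 0.966 m.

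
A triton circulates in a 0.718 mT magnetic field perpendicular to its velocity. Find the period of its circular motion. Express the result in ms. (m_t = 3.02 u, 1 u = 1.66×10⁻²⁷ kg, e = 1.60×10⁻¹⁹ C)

T ≈ 0.274 ms

The cyclotron period is independent of speed: T = 2πm/(qB).
T = 2π(5.01×10^-27) / [(1×1.60×10^-19)(7.18×10^-4)] = 2.74×10^-4 s.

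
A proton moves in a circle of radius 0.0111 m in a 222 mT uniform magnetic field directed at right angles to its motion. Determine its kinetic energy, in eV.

v = qBr/m = (1×1.60×10^-19)(0.222)(0.0111) / (1.67×10^-27) = 2.36×10^5 m/s.
K = ½mv² = 0.5·(1.67×10^-27)·(2.36×10^5)² = 4.65×10^-17 J = 291 eV.

K ≈ 291 eV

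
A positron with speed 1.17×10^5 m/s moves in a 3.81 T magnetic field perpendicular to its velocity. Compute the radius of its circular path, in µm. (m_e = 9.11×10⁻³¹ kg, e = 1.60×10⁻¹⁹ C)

r ≈ 0.175 µm

The magnetic force provides the centripetal force: qvB = mv²/r, so r = mv/(qB).
r = (9.11×10^-31 kg)(1.17×10^5 m/s) / [(1×1.60×10^-19 C)(3.81 T)] = 1.75×10^-7 m.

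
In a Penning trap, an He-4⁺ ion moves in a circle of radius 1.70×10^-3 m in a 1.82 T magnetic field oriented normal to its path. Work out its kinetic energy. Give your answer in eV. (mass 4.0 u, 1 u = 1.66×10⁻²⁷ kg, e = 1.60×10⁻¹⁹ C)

v = qBr/m = (1×1.60×10^-19)(1.82)(1.70×10^-3) / (6.64×10^-27) = 7.46×10^4 m/s.
K = ½mv² = 0.5·(6.64×10^-27)·(7.46×10^4)² = 1.85×10^-17 J = 115 eV.

K ≈ 115 eV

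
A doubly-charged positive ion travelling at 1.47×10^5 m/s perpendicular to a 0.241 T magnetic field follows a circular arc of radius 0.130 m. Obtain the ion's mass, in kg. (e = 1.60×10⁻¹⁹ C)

m ≈ 6.82×10^-26 kg

qvB = mv²/r ⇒ m = qBr/v.
m = (2×1.60×10^-19)(0.241)(0.130) / (1.47×10^5) = 6.82×10^-26 kg.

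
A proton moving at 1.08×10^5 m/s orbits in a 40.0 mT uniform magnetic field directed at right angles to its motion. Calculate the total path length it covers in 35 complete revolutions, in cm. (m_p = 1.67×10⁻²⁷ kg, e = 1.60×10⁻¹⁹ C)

r = mv/(qB) = 0.0282 m, so one revolution covers 2πr = 0.177 m.
In 35 revolutions: L = 35·2πr = 6.20 m.

L ≈ 620 cm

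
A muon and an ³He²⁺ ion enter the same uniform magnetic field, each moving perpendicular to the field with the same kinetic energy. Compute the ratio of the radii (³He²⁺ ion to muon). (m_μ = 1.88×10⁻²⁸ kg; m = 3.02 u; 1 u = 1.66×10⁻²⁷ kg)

r = √(2mK)/(qB) ⇒ at equal K, r ∝ √m/q.
r_{³He²⁺ ion}/r_{muon} = 2.58.

ratio ≈ 2.58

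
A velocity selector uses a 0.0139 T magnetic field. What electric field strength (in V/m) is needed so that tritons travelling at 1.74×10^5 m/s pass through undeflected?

qE = qvB ⇒ E = vB = (1.74×10^5)(0.0139) = 2420 V/m.

E ≈ 2420 V/m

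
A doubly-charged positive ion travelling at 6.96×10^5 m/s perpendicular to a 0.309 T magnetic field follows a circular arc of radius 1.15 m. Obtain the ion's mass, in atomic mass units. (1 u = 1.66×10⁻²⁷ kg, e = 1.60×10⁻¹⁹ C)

qvB = mv²/r ⇒ m = qBr/v.
m = (2×1.60×10^-19)(0.309)(1.15) / (6.96×10^5) = 1.63×10^-25 kg = 98.4 u.

m ≈ 98.4 u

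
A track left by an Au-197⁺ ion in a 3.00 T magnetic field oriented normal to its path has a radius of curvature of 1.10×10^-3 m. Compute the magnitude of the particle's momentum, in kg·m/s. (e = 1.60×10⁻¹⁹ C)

p ≈ 5.28×10^-22 kg·m/s

Since qvB = mv²/r, the momentum p = mv = qBr.
p = (1×1.60×10^-19)(3.00)(1.10×10^-3) = 5.28×10^-22 kg·m/s.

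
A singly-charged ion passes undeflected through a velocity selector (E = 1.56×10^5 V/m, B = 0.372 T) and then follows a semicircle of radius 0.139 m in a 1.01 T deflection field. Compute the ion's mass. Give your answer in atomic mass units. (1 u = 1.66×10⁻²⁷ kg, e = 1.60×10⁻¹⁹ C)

v = E/B₁ = 4.19×10^5 m/s.
From r = mv/(qB₂), m = qB₂r/v = (1×1.60×10^-19)(1.01)(0.139) / (4.19×10^5) = 5.36×10^-26 kg.
In atomic mass units: m = 5.36×10^-26 / 1.66×10^-27 = 32.3 u.

m ≈ 32.3 u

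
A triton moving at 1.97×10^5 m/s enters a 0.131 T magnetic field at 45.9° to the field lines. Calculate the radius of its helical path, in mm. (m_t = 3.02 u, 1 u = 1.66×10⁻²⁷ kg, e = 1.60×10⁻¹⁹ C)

r ≈ 33.8 mm

Only the perpendicular component v⊥ = v sin45.9° = 1.41×10^5 m/s is bent by the field.
r = m v⊥ /(qB) = (5.01×10^-27)(1.41×10^5) / [(1×1.60×10^-19)(0.131)] = 0.0338 m.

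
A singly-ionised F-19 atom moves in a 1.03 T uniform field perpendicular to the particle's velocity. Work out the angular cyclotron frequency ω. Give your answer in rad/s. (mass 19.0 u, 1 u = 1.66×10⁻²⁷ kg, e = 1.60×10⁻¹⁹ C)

ω ≈ 5.23×10^6 rad/s

ω = qB/m = (1×1.60×10^-19)(1.03) / (3.15×10^-26) = 5.23×10^6 rad/s.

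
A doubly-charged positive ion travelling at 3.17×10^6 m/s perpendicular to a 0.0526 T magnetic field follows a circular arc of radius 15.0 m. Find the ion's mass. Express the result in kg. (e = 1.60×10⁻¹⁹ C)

m ≈ 7.96×10^-26 kg

qvB = mv²/r ⇒ m = qBr/v.
m = (2×1.60×10^-19)(0.0526)(15.0) / (3.17×10^6) = 7.96×10^-26 kg.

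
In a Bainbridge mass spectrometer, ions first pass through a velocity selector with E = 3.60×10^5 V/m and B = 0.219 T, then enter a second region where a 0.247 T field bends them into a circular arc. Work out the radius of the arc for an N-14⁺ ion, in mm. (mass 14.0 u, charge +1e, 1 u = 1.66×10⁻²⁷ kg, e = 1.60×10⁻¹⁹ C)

r ≈ 967 mm

The selector passes v = E/B = 3.60×10^5/0.219 = 1.64×10^6 m/s.
In the deflection region, r = mv/(qB₂) = (2.32×10^-26)(1.64×10^6) / [(1×1.60×10^-19)(0.247)] = 0.967 m.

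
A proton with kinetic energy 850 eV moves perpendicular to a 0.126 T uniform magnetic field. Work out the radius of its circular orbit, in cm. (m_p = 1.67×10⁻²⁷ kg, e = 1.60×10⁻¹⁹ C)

r ≈ 3.34 cm

Convert the energy: K = 850 eV = 1.36×10^-16 J.
v = √(2K/m) = √(2·1.36×10^-16/1.67×10^-27) = 4.04×10^5 m/s.
r = mv/(qB) = (1.67×10^-27)(4.04×10^5) / [(1×1.60×10^-19)(0.126)] = 0.0334 m.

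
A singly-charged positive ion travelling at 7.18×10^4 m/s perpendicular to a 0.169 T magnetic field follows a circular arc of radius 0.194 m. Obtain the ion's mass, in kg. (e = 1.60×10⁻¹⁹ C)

qvB = mv²/r ⇒ m = qBr/v.
m = (1×1.60×10^-19)(0.169)(0.194) / (7.18×10^4) = 7.31×10^-26 kg.

m ≈ 7.31×10^-26 kg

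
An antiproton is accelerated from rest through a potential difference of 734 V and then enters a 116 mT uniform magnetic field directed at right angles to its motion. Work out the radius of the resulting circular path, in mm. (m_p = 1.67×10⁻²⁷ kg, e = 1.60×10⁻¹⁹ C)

The kinetic energy gained is K = qV = (1×1.60×10^-19)(734) = 1.17×10^-16 J.
v = √(2K/m) = 3.75×10^5 m/s.
r = mv/(qB) = (1.67×10^-27)(3.75×10^5) / [(1×1.60×10^-19)(0.116)] = 0.0337 m.

r ≈ 33.7 mm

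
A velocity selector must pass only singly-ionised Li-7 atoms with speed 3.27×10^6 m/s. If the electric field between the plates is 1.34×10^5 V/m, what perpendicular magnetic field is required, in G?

qE = qvB ⇒ B = E/v = (1.34×10^5) / (3.27×10^6) = 0.0410 T.

B ≈ 410 G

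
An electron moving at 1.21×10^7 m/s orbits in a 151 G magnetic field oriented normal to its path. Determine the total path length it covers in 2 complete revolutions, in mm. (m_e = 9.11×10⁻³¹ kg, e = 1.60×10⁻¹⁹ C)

L ≈ 57.3 mm

r = mv/(qB) = 4.56×10^-3 m, so one revolution covers 2πr = 0.0287 m.
In 2 revolutions: L = 2·2πr = 0.0573 m.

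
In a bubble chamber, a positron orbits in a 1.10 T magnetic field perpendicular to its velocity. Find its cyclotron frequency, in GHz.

f ≈ 30.7 GHz

f = qB/(2πm) = (1×1.60×10^-19)(1.10) / [2π(9.11×10^-31)] = 3.07×10^10 Hz.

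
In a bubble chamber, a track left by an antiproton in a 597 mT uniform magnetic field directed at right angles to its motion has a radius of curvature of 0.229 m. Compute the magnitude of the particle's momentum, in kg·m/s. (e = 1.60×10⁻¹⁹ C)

p ≈ 2.19×10^-20 kg·m/s

Since qvB = mv²/r, the momentum p = mv = qBr.
p = (1×1.60×10^-19)(0.597)(0.229) = 2.19×10^-20 kg·m/s.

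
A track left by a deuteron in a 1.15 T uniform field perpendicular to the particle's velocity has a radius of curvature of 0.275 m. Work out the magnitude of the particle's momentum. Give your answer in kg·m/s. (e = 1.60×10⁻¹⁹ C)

Since qvB = mv²/r, the momentum p = mv = qBr.
p = (1×1.60×10^-19)(1.15)(0.275) = 5.06×10^-20 kg·m/s.

p ≈ 5.06×10^-20 kg·m/s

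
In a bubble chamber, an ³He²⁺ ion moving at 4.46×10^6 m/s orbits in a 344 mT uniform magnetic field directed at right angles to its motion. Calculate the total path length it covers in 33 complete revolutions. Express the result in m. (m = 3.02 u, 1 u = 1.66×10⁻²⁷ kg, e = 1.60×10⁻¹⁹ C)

r = mv/(qB) = 0.203 m, so one revolution covers 2πr = 1.28 m.
In 33 revolutions: L = 33·2πr = 42.1 m.

L ≈ 42.1 m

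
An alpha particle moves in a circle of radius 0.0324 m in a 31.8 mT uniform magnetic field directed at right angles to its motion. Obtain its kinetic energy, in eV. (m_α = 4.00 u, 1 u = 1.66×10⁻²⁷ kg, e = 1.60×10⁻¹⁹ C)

v = qBr/m = (2×1.60×10^-19)(0.0318)(0.0324) / (6.64×10^-27) = 4.97×10^4 m/s.
K = ½mv² = 0.5·(6.64×10^-27)·(4.97×10^4)² = 8.19×10^-18 J = 51.2 eV.

K ≈ 51.2 eV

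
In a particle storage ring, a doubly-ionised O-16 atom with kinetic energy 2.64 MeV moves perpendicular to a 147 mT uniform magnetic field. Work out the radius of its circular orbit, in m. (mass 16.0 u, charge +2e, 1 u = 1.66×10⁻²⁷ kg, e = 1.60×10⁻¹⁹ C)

r ≈ 3.18 m

Convert the energy: K = 2.64 MeV = 4.22×10^-13 J.
v = √(2K/m) = √(2·4.22×10^-13/2.66×10^-26) = 5.64×10^6 m/s.
r = mv/(qB) = (2.66×10^-26)(5.64×10^6) / [(2×1.60×10^-19)(0.147)] = 3.18 m.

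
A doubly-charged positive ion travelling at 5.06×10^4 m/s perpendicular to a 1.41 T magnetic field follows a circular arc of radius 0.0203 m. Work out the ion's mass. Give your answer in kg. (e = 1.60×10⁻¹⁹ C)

qvB = mv²/r ⇒ m = qBr/v.
m = (2×1.60×10^-19)(1.41)(0.0203) / (5.06×10^4) = 1.81×10^-25 kg.

m ≈ 1.81×10^-25 kg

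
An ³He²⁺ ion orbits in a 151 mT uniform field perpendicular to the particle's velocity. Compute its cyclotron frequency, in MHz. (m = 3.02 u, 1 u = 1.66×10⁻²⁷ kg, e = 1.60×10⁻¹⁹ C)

f = qB/(2πm) = (2×1.60×10^-19)(0.151) / [2π(5.01×10^-27)] = 1.53×10^6 Hz.

f ≈ 1.53 MHz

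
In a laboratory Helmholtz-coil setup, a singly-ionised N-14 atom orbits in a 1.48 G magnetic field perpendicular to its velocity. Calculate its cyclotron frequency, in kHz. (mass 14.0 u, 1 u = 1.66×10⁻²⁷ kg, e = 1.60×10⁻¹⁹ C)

f = qB/(2πm) = (1×1.60×10^-19)(1.48×10^-4) / [2π(2.32×10^-26)] = 162 Hz.

f ≈ 0.162 kHz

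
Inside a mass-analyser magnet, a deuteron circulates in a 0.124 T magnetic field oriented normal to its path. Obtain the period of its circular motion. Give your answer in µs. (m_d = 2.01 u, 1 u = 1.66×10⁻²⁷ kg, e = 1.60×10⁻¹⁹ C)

The cyclotron period is independent of speed: T = 2πm/(qB).
T = 2π(3.34×10^-27) / [(1×1.60×10^-19)(0.124)] = 1.06×10^-6 s.

T ≈ 1.06 µs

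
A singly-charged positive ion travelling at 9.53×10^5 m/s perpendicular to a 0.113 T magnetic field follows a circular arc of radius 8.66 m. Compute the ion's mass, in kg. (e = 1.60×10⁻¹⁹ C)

m ≈ 1.64×10^-25 kg

qvB = mv²/r ⇒ m = qBr/v.
m = (1×1.60×10^-19)(0.113)(8.66) / (9.53×10^5) = 1.64×10^-25 kg.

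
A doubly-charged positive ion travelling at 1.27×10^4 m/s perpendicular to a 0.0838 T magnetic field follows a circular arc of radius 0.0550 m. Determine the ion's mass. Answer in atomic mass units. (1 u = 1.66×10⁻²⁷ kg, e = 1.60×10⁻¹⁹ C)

qvB = mv²/r ⇒ m = qBr/v.
m = (2×1.60×10^-19)(0.0838)(0.0550) / (1.27×10^4) = 1.16×10^-25 kg = 70.0 u.

m ≈ 70.0 u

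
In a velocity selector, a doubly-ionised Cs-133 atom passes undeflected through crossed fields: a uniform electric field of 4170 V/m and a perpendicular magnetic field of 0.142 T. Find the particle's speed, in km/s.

For zero net force, qE = qvB, so v = E/B.
v = (4170) / (0.142) = 2.94×10^4 m/s.

v ≈ 29.4 km/s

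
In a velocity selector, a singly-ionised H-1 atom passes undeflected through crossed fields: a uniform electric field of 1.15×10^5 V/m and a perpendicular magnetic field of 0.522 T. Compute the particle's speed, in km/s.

v ≈ 220 km/s

For zero net force, qE = qvB, so v = E/B.
v = (1.15×10^5) / (0.522) = 2.20×10^5 m/s.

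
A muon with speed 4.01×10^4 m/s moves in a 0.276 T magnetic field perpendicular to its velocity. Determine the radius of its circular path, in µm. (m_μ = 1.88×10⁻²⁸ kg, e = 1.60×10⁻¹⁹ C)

The magnetic force provides the centripetal force: qvB = mv²/r, so r = mv/(qB).
r = (1.88×10^-28 kg)(4.01×10^4 m/s) / [(1×1.60×10^-19 C)(0.276 T)] = 1.71×10^-4 m.

r ≈ 171 µm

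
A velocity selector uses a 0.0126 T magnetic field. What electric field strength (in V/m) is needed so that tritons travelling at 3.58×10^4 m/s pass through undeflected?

E ≈ 451 V/m

qE = qvB ⇒ E = vB = (3.58×10^4)(0.0126) = 451 V/m.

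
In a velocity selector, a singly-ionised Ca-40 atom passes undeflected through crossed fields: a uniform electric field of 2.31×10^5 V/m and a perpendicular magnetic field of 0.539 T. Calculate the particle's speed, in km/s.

For zero net force, qE = qvB, so v = E/B.
v = (2.31×10^5) / (0.539) = 4.29×10^5 m/s.

v ≈ 429 km/s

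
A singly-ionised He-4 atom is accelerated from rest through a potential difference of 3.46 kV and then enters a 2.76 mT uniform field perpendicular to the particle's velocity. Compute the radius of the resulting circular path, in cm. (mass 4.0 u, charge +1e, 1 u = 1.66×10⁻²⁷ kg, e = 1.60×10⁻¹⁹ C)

r ≈ 614 cm

The kinetic energy gained is K = qV = (1×1.60×10^-19)(3460) = 5.54×10^-16 J.
v = √(2K/m) = 4.08×10^5 m/s.
r = mv/(qB) = (6.64×10^-27)(4.08×10^5) / [(1×1.60×10^-19)(2.76×10^-3)] = 6.14 m.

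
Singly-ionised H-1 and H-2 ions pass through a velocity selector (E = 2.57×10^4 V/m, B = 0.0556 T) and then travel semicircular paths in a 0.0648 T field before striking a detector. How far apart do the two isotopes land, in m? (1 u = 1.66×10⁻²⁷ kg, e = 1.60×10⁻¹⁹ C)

Δd ≈ 0.148 m

Both emerge at v = E/B₁ = 4.62×10^5 m/s.
r = mv/(qB₂), so r₁ = 0.07401 m and r₂ = 0.1480 m, giving Δr = 0.0740 m.
After a semicircle each ion lands a diameter 2r from the entry slit, so the separation is 2Δr = 0.148 m.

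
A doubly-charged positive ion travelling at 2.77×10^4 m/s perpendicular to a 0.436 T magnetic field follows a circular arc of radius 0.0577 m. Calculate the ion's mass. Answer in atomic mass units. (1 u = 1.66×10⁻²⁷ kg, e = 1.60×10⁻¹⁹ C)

m ≈ 175 u

qvB = mv²/r ⇒ m = qBr/v.
m = (2×1.60×10^-19)(0.436)(0.0577) / (2.77×10^4) = 2.91×10^-25 kg = 175 u.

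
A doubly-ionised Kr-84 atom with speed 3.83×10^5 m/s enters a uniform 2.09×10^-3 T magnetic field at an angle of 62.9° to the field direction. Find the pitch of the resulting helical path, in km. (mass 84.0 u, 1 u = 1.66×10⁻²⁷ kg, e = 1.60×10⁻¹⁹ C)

pitch ≈ 0.229 km

The velocity component along B is v∥ = v cos62.9° = 1.74×10^5 m/s.
The cyclotron period T = 2πm/(qB) = 1.31×10^-3 s is set by m, q, B alone.
Pitch = v∥·T = (1.74×10^5)(1.31×10^-3) = 229 m.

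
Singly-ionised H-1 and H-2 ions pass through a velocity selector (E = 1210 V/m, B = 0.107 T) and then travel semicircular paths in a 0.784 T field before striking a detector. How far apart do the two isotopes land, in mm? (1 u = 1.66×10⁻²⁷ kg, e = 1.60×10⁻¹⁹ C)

Both emerge at v = E/B₁ = 1.13×10^4 m/s.
r = mv/(qB₂), so r₁ = 1.50×10^-4 m and r₂ = 2.99×10^-4 m, giving Δr = 1.50×10^-4 m.
After a semicircle each ion lands a diameter 2r from the entry slit, so the separation is 2Δr = 2.99×10^-4 m.

Δd ≈ 0.299 mm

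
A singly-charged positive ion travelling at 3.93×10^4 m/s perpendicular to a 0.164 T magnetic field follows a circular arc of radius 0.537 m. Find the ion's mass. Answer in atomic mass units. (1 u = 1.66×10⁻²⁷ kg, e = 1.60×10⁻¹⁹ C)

qvB = mv²/r ⇒ m = qBr/v.
m = (1×1.60×10^-19)(0.164)(0.537) / (3.93×10^4) = 3.59×10^-25 kg = 216 u.

m ≈ 216 u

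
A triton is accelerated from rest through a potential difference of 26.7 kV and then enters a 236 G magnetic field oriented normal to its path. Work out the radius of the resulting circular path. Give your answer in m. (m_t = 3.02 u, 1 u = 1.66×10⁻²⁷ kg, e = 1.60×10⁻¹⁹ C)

r ≈ 1.73 m

The kinetic energy gained is K = qV = (1×1.60×10^-19)(2.67×10^4) = 4.27×10^-15 J.
v = √(2K/m) = 1.31×10^6 m/s.
r = mv/(qB) = (5.01×10^-27)(1.31×10^6) / [(1×1.60×10^-19)(0.0236)] = 1.73 m.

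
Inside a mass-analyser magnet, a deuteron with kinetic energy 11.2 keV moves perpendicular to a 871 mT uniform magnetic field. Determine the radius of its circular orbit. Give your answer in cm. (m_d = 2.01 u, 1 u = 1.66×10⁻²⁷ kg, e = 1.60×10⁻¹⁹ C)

Convert the energy: K = 11.2 keV = 1.79×10^-15 J.
v = √(2K/m) = √(2·1.79×10^-15/3.34×10^-27) = 1.04×10^6 m/s.
r = mv/(qB) = (3.34×10^-27)(1.04×10^6) / [(1×1.60×10^-19)(0.871)] = 0.0248 m.

r ≈ 2.48 cm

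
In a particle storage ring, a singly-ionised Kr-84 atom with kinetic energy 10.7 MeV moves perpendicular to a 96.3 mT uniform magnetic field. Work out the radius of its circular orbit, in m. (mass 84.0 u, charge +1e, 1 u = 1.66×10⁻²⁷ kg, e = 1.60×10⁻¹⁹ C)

Convert the energy: K = 10.7 MeV = 1.71×10^-12 J.
v = √(2K/m) = √(2·1.71×10^-12/1.39×10^-25) = 4.96×10^6 m/s.
r = mv/(qB) = (1.39×10^-25)(4.96×10^6) / [(1×1.60×10^-19)(0.0963)] = 44.8 m.

r ≈ 44.8 m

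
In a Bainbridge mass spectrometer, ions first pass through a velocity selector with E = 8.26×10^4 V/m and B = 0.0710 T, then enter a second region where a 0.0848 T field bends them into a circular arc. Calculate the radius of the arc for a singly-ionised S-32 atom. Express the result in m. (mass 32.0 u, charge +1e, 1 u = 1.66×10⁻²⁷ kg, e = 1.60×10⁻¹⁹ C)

The selector passes v = E/B = 8.26×10^4/0.0710 = 1.16×10^6 m/s.
In the deflection region, r = mv/(qB₂) = (5.31×10^-26)(1.16×10^6) / [(1×1.60×10^-19)(0.0848)] = 4.55 m.

r ≈ 4.55 m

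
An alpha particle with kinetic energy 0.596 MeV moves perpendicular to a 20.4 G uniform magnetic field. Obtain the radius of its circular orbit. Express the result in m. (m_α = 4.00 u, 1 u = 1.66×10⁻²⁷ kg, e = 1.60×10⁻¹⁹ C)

r ≈ 54.5 m

Convert the energy: K = 0.596 MeV = 9.54×10^-14 J.
v = √(2K/m) = √(2·9.54×10^-14/6.64×10^-27) = 5.36×10^6 m/s.
r = mv/(qB) = (6.64×10^-27)(5.36×10^6) / [(2×1.60×10^-19)(2.04×10^-3)] = 54.5 m.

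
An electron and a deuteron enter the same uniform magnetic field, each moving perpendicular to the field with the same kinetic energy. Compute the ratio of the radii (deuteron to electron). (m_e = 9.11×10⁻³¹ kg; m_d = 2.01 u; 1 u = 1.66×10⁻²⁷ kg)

ratio ≈ 60.5

r = √(2mK)/(qB) ⇒ at equal K, r ∝ √m/q.
r_{deuteron}/r_{electron} = 60.5.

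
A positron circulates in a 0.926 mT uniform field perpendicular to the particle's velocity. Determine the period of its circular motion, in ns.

T ≈ 38.6 ns

The cyclotron period is independent of speed: T = 2πm/(qB).
T = 2π(9.11×10^-31) / [(1×1.60×10^-19)(9.26×10^-4)] = 3.86×10^-8 s.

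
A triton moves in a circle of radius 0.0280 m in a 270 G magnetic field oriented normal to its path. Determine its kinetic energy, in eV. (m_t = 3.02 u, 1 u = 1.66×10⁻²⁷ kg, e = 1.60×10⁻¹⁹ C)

v = qBr/m = (1×1.60×10^-19)(0.0270)(0.0280) / (5.01×10^-27) = 2.41×10^4 m/s.
K = ½mv² = 0.5·(5.01×10^-27)·(2.41×10^4)² = 1.46×10^-18 J = 9.12 eV.

K ≈ 9.12 eV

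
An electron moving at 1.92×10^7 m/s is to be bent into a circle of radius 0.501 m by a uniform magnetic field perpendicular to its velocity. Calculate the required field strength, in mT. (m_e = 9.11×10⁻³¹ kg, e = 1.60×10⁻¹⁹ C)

B ≈ 0.218 mT

qvB = mv²/r gives B = mv/(qr).
B = (9.11×10^-31)(1.92×10^7) / [(1×1.60×10^-19)(0.501)] = 2.18×10^-4 T.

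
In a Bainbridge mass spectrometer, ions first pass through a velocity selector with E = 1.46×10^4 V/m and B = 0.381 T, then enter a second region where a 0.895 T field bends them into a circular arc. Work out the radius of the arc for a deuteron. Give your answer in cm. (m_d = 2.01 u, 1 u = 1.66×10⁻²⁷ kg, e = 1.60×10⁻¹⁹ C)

The selector passes v = E/B = 1.46×10^4/0.381 = 3.83×10^4 m/s.
In the deflection region, r = mv/(qB₂) = (3.34×10^-27)(3.83×10^4) / [(1×1.60×10^-19)(0.895)] = 8.93×10^-4 m.

r ≈ 0.0893 cm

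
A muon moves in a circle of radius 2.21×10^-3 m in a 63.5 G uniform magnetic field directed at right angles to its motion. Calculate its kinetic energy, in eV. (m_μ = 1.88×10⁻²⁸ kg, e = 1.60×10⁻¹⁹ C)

K ≈ 0.0838 eV

v = qBr/m = (1×1.60×10^-19)(6.35×10^-3)(2.21×10^-3) / (1.88×10^-28) = 1.19×10^4 m/s.
K = ½mv² = 0.5·(1.88×10^-28)·(1.19×10^4)² = 1.34×10^-20 J = 0.0838 eV.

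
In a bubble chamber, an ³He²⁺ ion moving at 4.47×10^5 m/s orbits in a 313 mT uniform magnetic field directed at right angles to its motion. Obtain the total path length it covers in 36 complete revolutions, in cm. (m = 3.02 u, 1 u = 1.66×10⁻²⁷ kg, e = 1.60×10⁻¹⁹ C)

L ≈ 506 cm

r = mv/(qB) = 0.0224 m, so one revolution covers 2πr = 0.141 m.
In 36 revolutions: L = 36·2πr = 5.06 m.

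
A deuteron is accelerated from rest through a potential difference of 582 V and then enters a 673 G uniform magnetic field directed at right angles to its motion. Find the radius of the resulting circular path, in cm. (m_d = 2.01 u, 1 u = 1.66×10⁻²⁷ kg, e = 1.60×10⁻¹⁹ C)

The kinetic energy gained is K = qV = (1×1.60×10^-19)(582) = 9.31×10^-17 J.
v = √(2K/m) = 2.36×10^5 m/s.
r = mv/(qB) = (3.34×10^-27)(2.36×10^5) / [(1×1.60×10^-19)(0.0673)] = 0.0732 m.

r ≈ 7.32 cm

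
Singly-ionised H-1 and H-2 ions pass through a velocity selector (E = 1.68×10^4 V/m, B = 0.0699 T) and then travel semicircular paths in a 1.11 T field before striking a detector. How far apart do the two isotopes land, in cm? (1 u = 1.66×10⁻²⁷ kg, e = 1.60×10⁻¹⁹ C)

Δd ≈ 0.449 cm

Both emerge at v = E/B₁ = 2.40×10^5 m/s.
r = mv/(qB₂), so r₁ = 2.25×10^-3 m and r₂ = 4.49×10^-3 m, giving Δr = 2.25×10^-3 m.
After a semicircle each ion lands a diameter 2r from the entry slit, so the separation is 2Δr = 4.49×10^-3 m.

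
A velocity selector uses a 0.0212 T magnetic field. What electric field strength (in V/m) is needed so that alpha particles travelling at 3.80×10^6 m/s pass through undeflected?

E ≈ 8.06×10^4 V/m

qE = qvB ⇒ E = vB = (3.80×10^6)(0.0212) = 8.06×10^4 V/m.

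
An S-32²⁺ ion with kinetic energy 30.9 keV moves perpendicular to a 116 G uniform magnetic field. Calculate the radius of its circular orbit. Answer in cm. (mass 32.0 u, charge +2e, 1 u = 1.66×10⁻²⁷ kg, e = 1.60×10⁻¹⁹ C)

Convert the energy: K = 30.9 keV = 4.94×10^-15 J.
v = √(2K/m) = √(2·4.94×10^-15/5.31×10^-26) = 4.31×10^5 m/s.
r = mv/(qB) = (5.31×10^-26)(4.31×10^5) / [(2×1.60×10^-19)(0.0116)] = 6.17 m.

r ≈ 617 cm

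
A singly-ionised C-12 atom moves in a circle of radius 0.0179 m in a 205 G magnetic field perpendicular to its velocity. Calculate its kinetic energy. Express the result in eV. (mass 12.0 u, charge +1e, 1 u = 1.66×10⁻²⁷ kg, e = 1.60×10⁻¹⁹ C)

v = qBr/m = (1×1.60×10^-19)(0.0205)(0.0179) / (1.99×10^-26) = 2950 m/s.
K = ½mv² = 0.5·(1.99×10^-26)·(2950)² = 8.65×10^-20 J = 0.541 eV.

K ≈ 0.541 eV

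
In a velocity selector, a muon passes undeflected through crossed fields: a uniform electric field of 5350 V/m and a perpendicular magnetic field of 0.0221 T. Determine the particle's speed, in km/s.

For zero net force, qE = qvB, so v = E/B.
v = (5350) / (0.0221) = 2.42×10^5 m/s.

v ≈ 242 km/s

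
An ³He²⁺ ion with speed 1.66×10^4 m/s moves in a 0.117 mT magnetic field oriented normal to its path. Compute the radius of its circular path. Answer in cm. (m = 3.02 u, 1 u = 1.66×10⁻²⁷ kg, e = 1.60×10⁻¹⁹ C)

The magnetic force provides the centripetal force: qvB = mv²/r, so r = mv/(qB).
r = (5.01×10^-27 kg)(1.66×10^4 m/s) / [(2×1.60×10^-19 C)(1.17×10^-4 T)] = 2.22 m.

r ≈ 222 cm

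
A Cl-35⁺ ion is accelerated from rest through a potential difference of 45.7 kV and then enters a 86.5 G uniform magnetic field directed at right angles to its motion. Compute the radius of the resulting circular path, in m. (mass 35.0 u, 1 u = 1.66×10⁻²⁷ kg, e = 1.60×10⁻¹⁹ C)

The kinetic energy gained is K = qV = (1×1.60×10^-19)(4.57×10^4) = 7.31×10^-15 J.
v = √(2K/m) = 5.02×10^5 m/s.
r = mv/(qB) = (5.81×10^-26)(5.02×10^5) / [(1×1.60×10^-19)(8.65×10^-3)] = 21.1 m.

r ≈ 21.1 m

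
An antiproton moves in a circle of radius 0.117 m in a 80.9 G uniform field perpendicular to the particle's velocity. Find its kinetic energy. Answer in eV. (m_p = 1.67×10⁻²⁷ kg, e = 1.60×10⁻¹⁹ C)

v = qBr/m = (1×1.60×10^-19)(8.09×10^-3)(0.117) / (1.67×10^-27) = 9.07×10^4 m/s.
K = ½mv² = 0.5·(1.67×10^-27)·(9.07×10^4)² = 6.87×10^-18 J = 42.9 eV.

K ≈ 42.9 eV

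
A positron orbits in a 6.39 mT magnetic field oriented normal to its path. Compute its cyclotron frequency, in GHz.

f = qB/(2πm) = (1×1.60×10^-19)(6.39×10^-3) / [2π(9.11×10^-31)] = 1.79×10^8 Hz.

f ≈ 0.179 GHz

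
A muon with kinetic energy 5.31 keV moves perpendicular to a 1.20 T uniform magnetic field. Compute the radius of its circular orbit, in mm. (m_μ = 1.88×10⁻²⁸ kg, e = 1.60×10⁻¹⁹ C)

r ≈ 2.94 mm

Convert the energy: K = 5.31 keV = 8.50×10^-16 J.
v = √(2K/m) = √(2·8.50×10^-16/1.88×10^-28) = 3.01×10^6 m/s.
r = mv/(qB) = (1.88×10^-28)(3.01×10^6) / [(1×1.60×10^-19)(1.20)] = 2.94×10^-3 m.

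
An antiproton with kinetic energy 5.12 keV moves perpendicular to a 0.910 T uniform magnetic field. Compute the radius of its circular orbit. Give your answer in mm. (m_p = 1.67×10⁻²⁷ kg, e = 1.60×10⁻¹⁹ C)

Convert the energy: K = 5.12 keV = 8.19×10^-16 J.
v = √(2K/m) = √(2·8.19×10^-16/1.67×10^-27) = 9.90×10^5 m/s.
r = mv/(qB) = (1.67×10^-27)(9.90×10^5) / [(1×1.60×10^-19)(0.910)] = 0.0114 m.

r ≈ 11.4 mm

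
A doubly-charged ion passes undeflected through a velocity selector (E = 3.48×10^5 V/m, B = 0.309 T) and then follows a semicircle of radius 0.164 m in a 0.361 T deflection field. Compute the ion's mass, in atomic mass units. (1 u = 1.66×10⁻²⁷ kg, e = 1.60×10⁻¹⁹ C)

v = E/B₁ = 1.13×10^6 m/s.
From r = mv/(qB₂), m = qB₂r/v = (2×1.60×10^-19)(0.361)(0.164) / (1.13×10^6) = 1.68×10^-26 kg.
In atomic mass units: m = 1.68×10^-26 / 1.66×10^-27 = 10.1 u.

m ≈ 10.1 u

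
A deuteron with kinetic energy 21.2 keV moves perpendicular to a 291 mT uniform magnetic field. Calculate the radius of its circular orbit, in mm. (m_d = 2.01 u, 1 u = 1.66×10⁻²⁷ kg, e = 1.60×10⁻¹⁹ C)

Convert the energy: K = 21.2 keV = 3.39×10^-15 J.
v = √(2K/m) = √(2·3.39×10^-15/3.34×10^-27) = 1.43×10^6 m/s.
r = mv/(qB) = (3.34×10^-27)(1.43×10^6) / [(1×1.60×10^-19)(0.291)] = 0.102 m.

r ≈ 102 mm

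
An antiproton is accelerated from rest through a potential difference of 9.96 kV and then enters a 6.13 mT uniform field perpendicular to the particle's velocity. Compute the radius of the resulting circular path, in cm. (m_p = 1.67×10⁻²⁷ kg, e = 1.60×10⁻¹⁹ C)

r ≈ 235 cm

The kinetic energy gained is K = qV = (1×1.60×10^-19)(9960) = 1.59×10^-15 J.
v = √(2K/m) = 1.38×10^6 m/s.
r = mv/(qB) = (1.67×10^-27)(1.38×10^6) / [(1×1.60×10^-19)(6.13×10^-3)] = 2.35 m.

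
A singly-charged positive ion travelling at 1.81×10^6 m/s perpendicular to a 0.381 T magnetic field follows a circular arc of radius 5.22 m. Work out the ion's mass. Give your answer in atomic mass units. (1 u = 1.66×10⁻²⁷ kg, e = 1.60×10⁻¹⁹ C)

m ≈ 106 u

qvB = mv²/r ⇒ m = qBr/v.
m = (1×1.60×10^-19)(0.381)(5.22) / (1.81×10^6) = 1.76×10^-25 kg = 106 u.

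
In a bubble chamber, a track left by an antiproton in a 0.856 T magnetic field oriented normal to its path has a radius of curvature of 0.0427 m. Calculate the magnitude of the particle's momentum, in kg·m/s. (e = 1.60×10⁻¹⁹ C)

p ≈ 5.85×10^-21 kg·m/s

Since qvB = mv²/r, the momentum p = mv = qBr.
p = (1×1.60×10^-19)(0.856)(0.0427) = 5.85×10^-21 kg·m/s.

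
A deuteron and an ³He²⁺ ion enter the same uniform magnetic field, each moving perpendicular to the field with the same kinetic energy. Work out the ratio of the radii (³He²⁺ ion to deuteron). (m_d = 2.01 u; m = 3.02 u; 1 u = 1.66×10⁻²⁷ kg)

ratio ≈ 0.613

r = √(2mK)/(qB) ⇒ at equal K, r ∝ √m/q.
r_{³He²⁺ ion}/r_{deuteron} = 0.613.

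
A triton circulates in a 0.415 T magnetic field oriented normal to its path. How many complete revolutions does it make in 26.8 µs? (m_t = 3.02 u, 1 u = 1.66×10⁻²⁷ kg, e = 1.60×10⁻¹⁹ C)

N = 56

T = 2πm/(qB) = 2π(5.0132×10^-27) / [(1×1.60×10^-19)(0.415)] = 4.7438×10^-7 s.
N = t/T = 2.68×10^-5 / 4.7438×10^-7 ≈ 56.49, so 56 complete revolutions.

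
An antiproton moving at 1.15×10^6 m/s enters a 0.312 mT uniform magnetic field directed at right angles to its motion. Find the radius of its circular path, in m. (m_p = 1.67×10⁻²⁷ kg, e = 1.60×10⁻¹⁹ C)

r ≈ 38.5 m

The magnetic force provides the centripetal force: qvB = mv²/r, so r = mv/(qB).
r = (1.67×10^-27 kg)(1.15×10^6 m/s) / [(1×1.60×10^-19 C)(3.12×10^-4 T)] = 38.5 m.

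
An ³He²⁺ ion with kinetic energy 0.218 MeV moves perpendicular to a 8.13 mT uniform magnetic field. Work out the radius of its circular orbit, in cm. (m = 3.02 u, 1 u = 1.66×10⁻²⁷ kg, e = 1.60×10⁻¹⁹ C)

r ≈ 719 cm

Convert the energy: K = 0.218 MeV = 3.49×10^-14 J.
v = √(2K/m) = √(2·3.49×10^-14/5.01×10^-27) = 3.73×10^6 m/s.
r = mv/(qB) = (5.01×10^-27)(3.73×10^6) / [(2×1.60×10^-19)(8.13×10^-3)] = 7.19 m.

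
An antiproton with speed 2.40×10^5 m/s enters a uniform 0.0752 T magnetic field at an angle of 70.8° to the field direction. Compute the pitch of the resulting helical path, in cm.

The velocity component along B is v∥ = v cos70.8° = 7.89×10^4 m/s.
The cyclotron period T = 2πm/(qB) = 8.72×10^-7 s is set by m, q, B alone.
Pitch = v∥·T = (7.89×10^4)(8.72×10^-7) = 0.0688 m.

pitch ≈ 6.88 cm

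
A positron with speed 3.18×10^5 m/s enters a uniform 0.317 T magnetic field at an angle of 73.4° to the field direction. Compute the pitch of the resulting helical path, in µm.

pitch ≈ 10.3 µm

The velocity component along B is v∥ = v cos73.4° = 9.08×10^4 m/s.
The cyclotron period T = 2πm/(qB) = 1.13×10^-10 s is set by m, q, B alone.
Pitch = v∥·T = (9.08×10^4)(1.13×10^-10) = 1.03×10^-5 m.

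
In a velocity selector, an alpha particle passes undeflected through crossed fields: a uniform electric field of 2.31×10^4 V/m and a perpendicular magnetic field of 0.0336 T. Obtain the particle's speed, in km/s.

For zero net force, qE = qvB, so v = E/B.
v = (2.31×10^4) / (0.0336) = 6.88×10^5 m/s.

v ≈ 688 km/s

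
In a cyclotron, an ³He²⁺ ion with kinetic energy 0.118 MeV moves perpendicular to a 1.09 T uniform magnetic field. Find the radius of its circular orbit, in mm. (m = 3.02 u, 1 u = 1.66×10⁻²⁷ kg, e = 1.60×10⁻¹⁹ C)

r ≈ 39.4 mm

Convert the energy: K = 0.118 MeV = 1.89×10^-14 J.
v = √(2K/m) = √(2·1.89×10^-14/5.01×10^-27) = 2.74×10^6 m/s.
r = mv/(qB) = (5.01×10^-27)(2.74×10^6) / [(2×1.60×10^-19)(1.09)] = 0.0394 m.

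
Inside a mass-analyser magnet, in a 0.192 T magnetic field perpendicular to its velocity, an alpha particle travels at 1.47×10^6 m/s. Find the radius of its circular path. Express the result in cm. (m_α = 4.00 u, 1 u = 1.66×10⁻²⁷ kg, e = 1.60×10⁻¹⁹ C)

The magnetic force provides the centripetal force: qvB = mv²/r, so r = mv/(qB).
r = (6.64×10^-27 kg)(1.47×10^6 m/s) / [(2×1.60×10^-19 C)(0.192 T)] = 0.159 m.

r ≈ 15.9 cm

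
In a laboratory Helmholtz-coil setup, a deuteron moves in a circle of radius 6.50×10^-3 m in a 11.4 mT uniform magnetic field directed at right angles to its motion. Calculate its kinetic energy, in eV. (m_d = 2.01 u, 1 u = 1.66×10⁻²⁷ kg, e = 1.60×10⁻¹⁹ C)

v = qBr/m = (1×1.60×10^-19)(0.0114)(6.50×10^-3) / (3.34×10^-27) = 3550 m/s.
K = ½mv² = 0.5·(3.34×10^-27)·(3550)² = 2.11×10^-20 J = 0.132 eV.

K ≈ 0.132 eV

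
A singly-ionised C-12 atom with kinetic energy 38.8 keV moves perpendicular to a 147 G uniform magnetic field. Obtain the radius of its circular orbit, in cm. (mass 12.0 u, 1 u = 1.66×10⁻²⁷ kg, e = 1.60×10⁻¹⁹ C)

r ≈ 669 cm

Convert the energy: K = 38.8 keV = 6.21×10^-15 J.
v = √(2K/m) = √(2·6.21×10^-15/1.99×10^-26) = 7.89×10^5 m/s.
r = mv/(qB) = (1.99×10^-26)(7.89×10^5) / [(1×1.60×10^-19)(0.0147)] = 6.69 m.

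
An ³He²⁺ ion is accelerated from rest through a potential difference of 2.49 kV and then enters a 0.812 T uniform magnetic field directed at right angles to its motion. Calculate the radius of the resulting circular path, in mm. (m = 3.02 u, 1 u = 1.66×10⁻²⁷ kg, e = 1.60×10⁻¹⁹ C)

The kinetic energy gained is K = qV = (2×1.60×10^-19)(2490) = 7.97×10^-16 J.
v = √(2K/m) = 5.64×10^5 m/s.
r = mv/(qB) = (5.01×10^-27)(5.64×10^5) / [(2×1.60×10^-19)(0.812)] = 0.0109 m.

r ≈ 10.9 mm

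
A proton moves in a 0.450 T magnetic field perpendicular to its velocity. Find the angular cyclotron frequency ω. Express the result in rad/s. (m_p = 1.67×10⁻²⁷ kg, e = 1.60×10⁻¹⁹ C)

ω = qB/m = (1×1.60×10^-19)(0.450) / (1.67×10^-27) = 4.31×10^7 rad/s.

ω ≈ 4.31×10^7 rad/s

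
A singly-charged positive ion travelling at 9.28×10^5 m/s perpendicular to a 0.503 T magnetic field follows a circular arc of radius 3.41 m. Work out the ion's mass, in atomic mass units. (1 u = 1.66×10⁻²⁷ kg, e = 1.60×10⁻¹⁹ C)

qvB = mv²/r ⇒ m = qBr/v.
m = (1×1.60×10^-19)(0.503)(3.41) / (9.28×10^5) = 2.96×10^-25 kg = 178 u.

m ≈ 178 u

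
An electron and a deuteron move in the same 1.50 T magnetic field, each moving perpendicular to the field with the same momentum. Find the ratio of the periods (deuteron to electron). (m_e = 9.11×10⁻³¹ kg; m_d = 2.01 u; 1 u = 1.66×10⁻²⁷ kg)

ratio ≈ 3660

T = 2πm/(qB) is independent of speed, so T₂/T₁ = (m₂/q₂)/(m₁/q₁).
T_{deuteron}/T_{electron} = (3.34×10^-27/1e) / (9.11×10^-31/1e) = 3660.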